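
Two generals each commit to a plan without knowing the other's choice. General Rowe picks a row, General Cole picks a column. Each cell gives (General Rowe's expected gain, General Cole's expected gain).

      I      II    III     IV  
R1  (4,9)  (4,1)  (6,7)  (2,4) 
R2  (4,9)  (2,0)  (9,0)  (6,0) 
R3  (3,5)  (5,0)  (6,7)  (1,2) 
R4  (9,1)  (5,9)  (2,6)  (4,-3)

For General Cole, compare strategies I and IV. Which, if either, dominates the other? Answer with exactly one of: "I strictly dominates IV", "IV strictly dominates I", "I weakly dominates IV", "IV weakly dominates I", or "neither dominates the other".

Compare I to IV across every action of General Rowe: R1: 9>4, R2: 9>0, R3: 5>2, R4: 1>-3.
Every comparison favours I, so I strictly dominates IV.

I strictly dominates IV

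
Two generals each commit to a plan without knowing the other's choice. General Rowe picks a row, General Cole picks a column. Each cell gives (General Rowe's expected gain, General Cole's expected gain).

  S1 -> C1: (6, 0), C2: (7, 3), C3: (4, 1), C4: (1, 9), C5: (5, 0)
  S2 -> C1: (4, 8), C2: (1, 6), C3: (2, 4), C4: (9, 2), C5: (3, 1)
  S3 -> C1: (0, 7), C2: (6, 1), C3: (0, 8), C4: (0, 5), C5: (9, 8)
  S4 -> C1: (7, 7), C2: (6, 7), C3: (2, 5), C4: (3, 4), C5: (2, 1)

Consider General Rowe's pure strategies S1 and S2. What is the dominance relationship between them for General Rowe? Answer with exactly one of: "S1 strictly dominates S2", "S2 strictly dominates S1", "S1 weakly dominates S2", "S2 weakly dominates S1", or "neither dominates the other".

neither dominates the other

Compare S1 to S2 across each opponent action: C1: 6>4, C2: 7>1, C3: 4>2, C4: 1<9, C5: 5>3.
S1 does better at C1, C2, C3, C5 but worse at C4; neither strategy dominates the other.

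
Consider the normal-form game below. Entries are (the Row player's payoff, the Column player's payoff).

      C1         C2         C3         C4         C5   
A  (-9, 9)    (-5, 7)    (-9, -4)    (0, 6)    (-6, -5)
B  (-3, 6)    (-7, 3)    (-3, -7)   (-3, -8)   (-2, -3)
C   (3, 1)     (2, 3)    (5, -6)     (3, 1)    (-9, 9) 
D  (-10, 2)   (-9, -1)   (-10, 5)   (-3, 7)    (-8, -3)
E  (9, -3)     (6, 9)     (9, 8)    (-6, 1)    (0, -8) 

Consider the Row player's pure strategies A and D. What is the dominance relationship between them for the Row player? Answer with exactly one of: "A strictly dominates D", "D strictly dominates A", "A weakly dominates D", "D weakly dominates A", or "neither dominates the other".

Compare A to D across each opponent action: C1: -9>-10, C2: -5>-9, C3: -9>-10, C4: 0>-3, C5: -6>-8.
Every comparison favours A, so A strictly dominates D.

A strictly dominates D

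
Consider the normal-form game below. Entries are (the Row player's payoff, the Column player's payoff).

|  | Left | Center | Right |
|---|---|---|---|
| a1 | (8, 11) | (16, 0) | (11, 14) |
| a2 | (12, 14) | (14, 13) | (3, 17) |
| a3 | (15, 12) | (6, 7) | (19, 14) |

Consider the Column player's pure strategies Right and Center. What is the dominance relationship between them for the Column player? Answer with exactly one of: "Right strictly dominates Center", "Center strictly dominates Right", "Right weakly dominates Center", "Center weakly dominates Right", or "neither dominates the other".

Right's payoffs vs Center's, by the Row player's action — a1: 14>0, a2: 17>13, a3: 14>7.
Every comparison favours Right, so Right strictly dominates Center.

Right strictly dominates Center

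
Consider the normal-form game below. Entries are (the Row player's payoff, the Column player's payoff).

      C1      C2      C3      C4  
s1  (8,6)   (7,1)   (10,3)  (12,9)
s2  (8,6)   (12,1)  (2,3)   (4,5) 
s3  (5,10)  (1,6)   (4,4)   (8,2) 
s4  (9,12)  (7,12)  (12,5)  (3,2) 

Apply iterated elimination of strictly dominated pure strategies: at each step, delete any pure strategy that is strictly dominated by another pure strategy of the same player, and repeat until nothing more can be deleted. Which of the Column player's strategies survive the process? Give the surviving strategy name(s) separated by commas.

The Row player's strategy s3 is strictly dominated by s1 (C1: 8>5, C2: 7>1, C3: 10>4, C4: 12>8) and is removed.
For the Column player, C1 strictly dominates C3 on the remaining rows (s1: 6>3, s2: 6>3, s4: 12>5); eliminate C3.
Among the remaining strategies, none is strictly dominated by another pure strategy of the same player, so the elimination stops.
Surviving strategies — the Row player: {s1, s2, s4}; the Column player: {C1, C2, C4}.

C1, C2, C4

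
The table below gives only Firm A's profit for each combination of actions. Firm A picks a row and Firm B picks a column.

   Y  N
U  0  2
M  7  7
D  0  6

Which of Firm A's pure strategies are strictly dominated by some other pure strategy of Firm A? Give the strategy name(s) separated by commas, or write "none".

U, D

M strictly dominates U — Y: 7>0, N: 7>2.
M is not dominated — it holds its own against U at Y (7>0); D at Y (7>0).
M strictly dominates D — Y: 7>0, N: 7>6.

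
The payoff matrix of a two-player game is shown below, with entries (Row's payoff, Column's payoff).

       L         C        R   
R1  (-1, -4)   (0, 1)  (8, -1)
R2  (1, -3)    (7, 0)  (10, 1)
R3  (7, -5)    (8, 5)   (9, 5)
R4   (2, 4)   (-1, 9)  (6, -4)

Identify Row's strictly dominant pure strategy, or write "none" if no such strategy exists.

R1 fails to dominate R2 at L (-1<1).
R2 fails to dominate R3 at L (1<7).
R3 fails to dominate R2 at R (9<10).
R4 fails to dominate R1 at C (-1<0).
No single strategy dominates all the others.

none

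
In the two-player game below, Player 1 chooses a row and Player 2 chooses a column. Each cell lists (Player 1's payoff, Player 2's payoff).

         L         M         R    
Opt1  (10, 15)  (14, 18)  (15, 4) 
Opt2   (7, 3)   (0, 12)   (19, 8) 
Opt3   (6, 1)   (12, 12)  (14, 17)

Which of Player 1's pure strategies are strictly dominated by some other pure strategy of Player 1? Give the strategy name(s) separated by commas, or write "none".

Opt3

Opt1: no other strategy beats it everywhere (Opt2 at L (10>7); Opt3 at L (10>6)).
Opt2: no other strategy beats it everywhere (Opt1 at R (19>15); Opt3 at L (7>6)).
Opt3 is strictly dominated by Opt1 (L: 10>6, M: 14>12, R: 15>14).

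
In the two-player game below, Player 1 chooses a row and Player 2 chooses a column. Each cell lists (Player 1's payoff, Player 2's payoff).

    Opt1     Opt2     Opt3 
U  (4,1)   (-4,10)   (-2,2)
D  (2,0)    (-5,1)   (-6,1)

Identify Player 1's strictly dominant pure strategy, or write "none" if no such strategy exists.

U vs D: Opt1: 4>2, Opt2: -4>-5, Opt3: -2>-6.
U strictly beats every other strategy against every opponent action, so it is strictly dominant.

U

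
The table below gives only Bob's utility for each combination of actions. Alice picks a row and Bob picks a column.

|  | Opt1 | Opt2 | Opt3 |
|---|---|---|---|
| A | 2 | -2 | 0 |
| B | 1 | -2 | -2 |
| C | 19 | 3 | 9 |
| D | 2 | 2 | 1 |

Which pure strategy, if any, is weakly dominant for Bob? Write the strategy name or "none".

Opt1 vs Opt2: A: 2>-2, B: 1>-2, C: 19>3, D: 2=2.
Opt1 vs Opt3: A: 2>0, B: 1>-2, C: 19>9, D: 2>1.
Opt1 is at least as good as every other strategy against every opponent action, so it is weakly dominant.

Opt1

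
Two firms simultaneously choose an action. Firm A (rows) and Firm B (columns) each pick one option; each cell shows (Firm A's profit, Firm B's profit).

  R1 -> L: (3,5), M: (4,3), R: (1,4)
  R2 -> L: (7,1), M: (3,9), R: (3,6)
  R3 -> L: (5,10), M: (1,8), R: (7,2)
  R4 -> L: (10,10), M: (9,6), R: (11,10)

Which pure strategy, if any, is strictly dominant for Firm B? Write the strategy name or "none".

none

L fails to dominate M at R2 (1<9).
M fails to dominate L at R1 (3<5).
R fails to dominate L at R1 (4<5).
No single strategy dominates all the others.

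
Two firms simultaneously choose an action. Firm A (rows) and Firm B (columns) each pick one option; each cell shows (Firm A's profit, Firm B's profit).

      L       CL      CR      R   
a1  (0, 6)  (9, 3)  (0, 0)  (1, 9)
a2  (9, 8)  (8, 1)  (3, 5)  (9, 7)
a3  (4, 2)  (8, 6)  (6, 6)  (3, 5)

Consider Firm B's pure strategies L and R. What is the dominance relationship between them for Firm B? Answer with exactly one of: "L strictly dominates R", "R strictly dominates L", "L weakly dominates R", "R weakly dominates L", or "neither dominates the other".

neither dominates the other

Compare L to R across every action of Firm A: a1: 6<9, a2: 8>7, a3: 2<5.
L does better at a2 but worse at a1, a3; neither strategy dominates the other.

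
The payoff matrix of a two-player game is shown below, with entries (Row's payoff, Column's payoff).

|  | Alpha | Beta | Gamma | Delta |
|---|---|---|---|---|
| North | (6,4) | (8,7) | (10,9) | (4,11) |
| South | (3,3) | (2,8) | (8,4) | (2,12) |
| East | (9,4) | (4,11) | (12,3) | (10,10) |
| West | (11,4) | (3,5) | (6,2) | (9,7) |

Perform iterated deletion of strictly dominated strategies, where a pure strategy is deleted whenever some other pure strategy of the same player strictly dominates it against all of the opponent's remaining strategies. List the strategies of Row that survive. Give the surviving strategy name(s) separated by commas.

Row South is eliminated: North beats it against every remaining column (Alpha: 6>3, Beta: 8>2, Gamma: 10>8, Delta: 4>2).
For Column, Beta strictly dominates Alpha on the remaining rows (North: 7>4, East: 11>4, West: 5>4); eliminate Alpha.
Row West is eliminated: East beats it against every remaining column (Beta: 4>3, Gamma: 12>6, Delta: 10>9).
Column Gamma is eliminated: Delta beats it against every remaining row (North: 11>9, East: 10>3).
Among the remaining strategies, none is strictly dominated by another pure strategy of the same player, so the elimination stops.
Surviving strategies — Row: {North, East}; Column: {Beta, Delta}.

North, East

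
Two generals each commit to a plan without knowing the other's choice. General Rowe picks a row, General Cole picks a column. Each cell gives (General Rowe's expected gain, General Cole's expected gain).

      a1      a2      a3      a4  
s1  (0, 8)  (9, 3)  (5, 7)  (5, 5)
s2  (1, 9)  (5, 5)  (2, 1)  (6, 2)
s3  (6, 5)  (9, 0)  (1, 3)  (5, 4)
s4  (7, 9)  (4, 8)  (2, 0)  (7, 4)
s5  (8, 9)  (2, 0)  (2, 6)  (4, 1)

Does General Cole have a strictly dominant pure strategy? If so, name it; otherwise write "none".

a1

a1 vs a2: s1: 8>3, s2: 9>5, s3: 5>0, s4: 9>8, s5: 9>0.
a1 vs a3: s1: 8>7, s2: 9>1, s3: 5>3, s4: 9>0, s5: 9>6.
a1 vs a4: s1: 8>5, s2: 9>2, s3: 5>4, s4: 9>4, s5: 9>1.
a1 strictly beats every other strategy against every opponent action, so it is strictly dominant.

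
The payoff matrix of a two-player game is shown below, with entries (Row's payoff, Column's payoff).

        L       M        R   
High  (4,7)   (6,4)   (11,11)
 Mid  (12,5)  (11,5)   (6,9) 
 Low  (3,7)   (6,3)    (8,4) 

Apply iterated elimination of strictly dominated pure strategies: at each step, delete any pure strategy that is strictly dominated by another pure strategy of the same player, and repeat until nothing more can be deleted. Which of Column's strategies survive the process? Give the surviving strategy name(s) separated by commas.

R

Column's strategy M is strictly dominated by R (High: 11>4, Mid: 9>5, Low: 4>3) and is removed.
Row's strategy Low is strictly dominated by High (L: 4>3, R: 11>8) and is removed.
Column L is eliminated: R beats it against every remaining row (High: 11>7, Mid: 9>5).
Row Mid is eliminated: High beats it against every remaining column (R: 11>6).
Among the remaining strategies, none is strictly dominated by another pure strategy of the same player, so the elimination stops.
Surviving strategies — Row: {High}; Column: {R}.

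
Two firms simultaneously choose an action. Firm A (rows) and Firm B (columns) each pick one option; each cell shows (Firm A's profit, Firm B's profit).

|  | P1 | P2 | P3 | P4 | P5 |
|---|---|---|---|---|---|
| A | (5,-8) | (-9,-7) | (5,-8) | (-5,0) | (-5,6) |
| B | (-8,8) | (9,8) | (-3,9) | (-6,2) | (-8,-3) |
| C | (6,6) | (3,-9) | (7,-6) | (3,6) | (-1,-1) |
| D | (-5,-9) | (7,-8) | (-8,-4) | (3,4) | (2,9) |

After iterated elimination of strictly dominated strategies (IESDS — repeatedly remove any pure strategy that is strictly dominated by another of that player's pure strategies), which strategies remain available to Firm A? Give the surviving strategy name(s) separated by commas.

Firm A's strategy A is strictly dominated by C (P1: 6>5, P2: 3>-9, P3: 7>5, P4: 3>-5, P5: -1>-5) and is removed.
Column P2 is eliminated: P3 beats it against every remaining row (B: 9>8, C: -6>-9, D: -4>-8).
For Firm A, C strictly dominates B on the remaining columns (P1: 6>-8, P3: 7>-3, P4: 3>-6, P5: -1>-8); eliminate B.
Firm B's strategy P3 is strictly dominated by P4 (C: 6>-6, D: 4>-4) and is removed.
Among the remaining strategies, none is strictly dominated by another pure strategy of the same player, so the elimination stops.
Surviving strategies — Firm A: {C, D}; Firm B: {P1, P4, P5}.

C, D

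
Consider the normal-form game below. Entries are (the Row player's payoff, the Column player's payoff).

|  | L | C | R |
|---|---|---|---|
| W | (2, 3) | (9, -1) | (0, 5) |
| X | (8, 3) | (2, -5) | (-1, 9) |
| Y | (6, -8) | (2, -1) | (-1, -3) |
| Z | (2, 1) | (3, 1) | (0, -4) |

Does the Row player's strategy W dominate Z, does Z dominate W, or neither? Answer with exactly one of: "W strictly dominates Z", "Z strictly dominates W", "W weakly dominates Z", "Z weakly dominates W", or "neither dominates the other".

W's payoffs vs Z's, by the Column player's action — L: 2=2, C: 9>3, R: 0=0.
W is at least as good everywhere and strictly better somewhere (tied only at L, R), so W weakly but not strictly dominates Z.

W weakly dominates Z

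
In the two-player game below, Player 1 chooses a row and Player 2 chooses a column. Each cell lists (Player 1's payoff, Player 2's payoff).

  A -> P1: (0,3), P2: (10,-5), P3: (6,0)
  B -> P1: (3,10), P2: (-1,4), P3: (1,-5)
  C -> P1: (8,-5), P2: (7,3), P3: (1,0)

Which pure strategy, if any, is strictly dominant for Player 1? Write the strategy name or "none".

none

A fails to dominate B at P1 (0<3).
B fails to dominate A at P2 (-1<10).
C fails to dominate A at P2 (7<10).
No single strategy dominates all the others.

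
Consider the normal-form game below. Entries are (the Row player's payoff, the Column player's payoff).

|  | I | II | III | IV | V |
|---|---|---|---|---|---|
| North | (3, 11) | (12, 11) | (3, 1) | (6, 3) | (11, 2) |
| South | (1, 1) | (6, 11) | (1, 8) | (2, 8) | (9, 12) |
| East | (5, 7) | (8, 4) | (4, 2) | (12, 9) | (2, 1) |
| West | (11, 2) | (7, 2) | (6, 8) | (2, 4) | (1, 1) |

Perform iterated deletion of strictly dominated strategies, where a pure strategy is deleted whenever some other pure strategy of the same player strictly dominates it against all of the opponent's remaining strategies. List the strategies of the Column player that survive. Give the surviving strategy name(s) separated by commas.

I, II, III, IV

For the Row player, North strictly dominates South on the remaining columns (I: 3>1, II: 12>6, III: 3>1, IV: 6>2, V: 11>9); eliminate South.
The Column player's strategy V is strictly dominated by I (North: 11>2, East: 7>1, West: 2>1) and is removed.
Among the remaining strategies, none is strictly dominated by another pure strategy of the same player, so the elimination stops.
Surviving strategies — the Row player: {North, East, West}; the Column player: {I, II, III, IV}.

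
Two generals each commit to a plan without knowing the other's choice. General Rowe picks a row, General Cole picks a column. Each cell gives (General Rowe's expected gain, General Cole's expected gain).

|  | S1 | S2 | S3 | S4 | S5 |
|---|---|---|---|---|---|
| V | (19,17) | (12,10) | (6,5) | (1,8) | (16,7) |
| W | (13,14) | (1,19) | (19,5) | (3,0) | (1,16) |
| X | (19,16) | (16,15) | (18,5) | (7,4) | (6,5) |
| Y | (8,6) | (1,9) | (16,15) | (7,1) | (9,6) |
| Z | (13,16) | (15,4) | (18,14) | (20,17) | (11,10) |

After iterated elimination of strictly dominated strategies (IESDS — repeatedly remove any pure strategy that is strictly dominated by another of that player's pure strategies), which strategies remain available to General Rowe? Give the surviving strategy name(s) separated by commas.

General Rowe's strategy Y is strictly dominated by Z (S1: 13>8, S2: 15>1, S3: 18>16, S4: 20>7, S5: 11>9) and is removed.
General Cole's strategy S3 is strictly dominated by S1 (V: 17>5, W: 14>5, X: 16>5, Z: 16>14) and is removed.
General Rowe's strategy W is strictly dominated by X (S1: 19>13, S2: 16>1, S4: 7>3, S5: 6>1) and is removed.
For General Cole, S1 strictly dominates S2 on the remaining rows (V: 17>10, X: 16>15, Z: 16>4); eliminate S2.
General Cole's strategy S5 is strictly dominated by S1 (V: 17>7, X: 16>5, Z: 16>10) and is removed.
Among the remaining strategies, none is strictly dominated by another pure strategy of the same player, so the elimination stops.
Surviving strategies — General Rowe: {V, X, Z}; General Cole: {S1, S4}.

V, X, Z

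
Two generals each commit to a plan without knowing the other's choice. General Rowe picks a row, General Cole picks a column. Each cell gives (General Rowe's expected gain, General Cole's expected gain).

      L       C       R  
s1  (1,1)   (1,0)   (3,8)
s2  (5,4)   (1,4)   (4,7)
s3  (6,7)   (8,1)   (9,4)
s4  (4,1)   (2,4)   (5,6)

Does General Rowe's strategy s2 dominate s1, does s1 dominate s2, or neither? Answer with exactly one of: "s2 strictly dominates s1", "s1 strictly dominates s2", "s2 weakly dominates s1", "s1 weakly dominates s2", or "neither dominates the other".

s2's payoffs vs s1's, by General Cole's action — L: 5>1, C: 1=1, R: 4>3.
s2 is at least as good everywhere and strictly better somewhere (tied only at C), so s2 weakly but not strictly dominates s1.

s2 weakly dominates s1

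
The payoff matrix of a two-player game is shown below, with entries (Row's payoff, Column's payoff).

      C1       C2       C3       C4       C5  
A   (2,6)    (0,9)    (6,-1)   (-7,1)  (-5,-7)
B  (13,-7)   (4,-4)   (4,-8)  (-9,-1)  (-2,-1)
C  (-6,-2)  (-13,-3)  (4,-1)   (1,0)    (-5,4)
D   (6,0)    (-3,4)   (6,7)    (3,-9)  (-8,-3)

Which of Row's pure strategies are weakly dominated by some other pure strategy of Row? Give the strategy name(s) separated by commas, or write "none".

A: no other strategy beats it everywhere (B at C3 (6>4); C at C1 (2>-6); D at C2 (0>-3)).
B: no other strategy beats it everywhere (A at C1 (13>2); C at C1 (13>-6); D at C1 (13>6)).
C: no other strategy beats it everywhere (A at C4 (1>-7); B at C4 (1>-9); D at C5 (-5>-8)).
D: no other strategy beats it everywhere (A at C1 (6>2); B at C3 (6>4); C at C1 (6>-6)).

none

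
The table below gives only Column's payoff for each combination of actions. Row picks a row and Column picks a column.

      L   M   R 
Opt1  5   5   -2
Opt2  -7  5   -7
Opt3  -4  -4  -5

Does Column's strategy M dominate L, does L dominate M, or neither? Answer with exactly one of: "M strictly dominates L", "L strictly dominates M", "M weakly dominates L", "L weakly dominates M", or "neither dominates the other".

M's payoffs vs L's, by Row's action — Opt1: 5=5, Opt2: 5>-7, Opt3: -4=-4.
M is at least as good everywhere and strictly better somewhere (tied only at Opt1, Opt3), so M weakly but not strictly dominates L.

M weakly dominates L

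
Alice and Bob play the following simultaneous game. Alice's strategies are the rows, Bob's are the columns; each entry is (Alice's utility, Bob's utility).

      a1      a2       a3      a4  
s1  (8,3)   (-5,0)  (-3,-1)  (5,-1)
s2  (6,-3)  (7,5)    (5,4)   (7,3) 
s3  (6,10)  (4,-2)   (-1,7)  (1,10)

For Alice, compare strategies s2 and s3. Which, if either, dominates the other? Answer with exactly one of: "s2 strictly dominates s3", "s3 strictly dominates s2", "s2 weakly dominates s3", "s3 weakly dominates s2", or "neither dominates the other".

s2's payoffs vs s3's, by Bob's action — a1: 6=6, a2: 7>4, a3: 5>-1, a4: 7>1.
s2 is at least as good everywhere and strictly better somewhere (tied only at a1), so s2 weakly but not strictly dominates s3.

s2 weakly dominates s3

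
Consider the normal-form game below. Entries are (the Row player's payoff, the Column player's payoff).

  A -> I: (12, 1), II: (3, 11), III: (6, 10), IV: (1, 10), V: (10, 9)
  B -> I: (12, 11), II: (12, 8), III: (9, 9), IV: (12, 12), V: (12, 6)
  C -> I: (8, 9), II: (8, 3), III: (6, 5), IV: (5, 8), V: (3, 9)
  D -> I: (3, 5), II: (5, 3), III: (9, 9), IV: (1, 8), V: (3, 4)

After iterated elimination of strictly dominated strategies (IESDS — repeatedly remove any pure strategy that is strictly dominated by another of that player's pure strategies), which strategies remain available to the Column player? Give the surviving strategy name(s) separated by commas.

Row C is eliminated: B beats it against every remaining column (I: 12>8, II: 12>8, III: 9>6, IV: 12>5, V: 12>3).
For the Column player, IV strictly dominates I on the remaining rows (A: 10>1, B: 12>11, D: 8>5); eliminate I.
Row A is eliminated: B beats it against every remaining column (II: 12>3, III: 9>6, IV: 12>1, V: 12>10).
Column II is eliminated: III beats it against every remaining row (B: 9>8, D: 9>3).
The Column player's strategy V is strictly dominated by III (B: 9>6, D: 9>4) and is removed.
Among the remaining strategies, none is strictly dominated by another pure strategy of the same player, so the elimination stops.
Surviving strategies — the Row player: {B, D}; the Column player: {III, IV}.

III, IV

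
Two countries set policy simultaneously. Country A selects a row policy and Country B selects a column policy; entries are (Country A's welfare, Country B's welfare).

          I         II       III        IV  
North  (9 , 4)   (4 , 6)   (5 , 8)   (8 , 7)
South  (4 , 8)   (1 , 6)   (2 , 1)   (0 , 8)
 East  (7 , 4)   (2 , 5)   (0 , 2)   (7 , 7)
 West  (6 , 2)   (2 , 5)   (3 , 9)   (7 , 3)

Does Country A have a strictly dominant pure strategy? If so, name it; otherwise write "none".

North vs South: I: 9>4, II: 4>1, III: 5>2, IV: 8>0.
North vs East: I: 9>7, II: 4>2, III: 5>0, IV: 8>7.
North vs West: I: 9>6, II: 4>2, III: 5>3, IV: 8>7.
North strictly beats every other strategy against every opponent action, so it is strictly dominant.

North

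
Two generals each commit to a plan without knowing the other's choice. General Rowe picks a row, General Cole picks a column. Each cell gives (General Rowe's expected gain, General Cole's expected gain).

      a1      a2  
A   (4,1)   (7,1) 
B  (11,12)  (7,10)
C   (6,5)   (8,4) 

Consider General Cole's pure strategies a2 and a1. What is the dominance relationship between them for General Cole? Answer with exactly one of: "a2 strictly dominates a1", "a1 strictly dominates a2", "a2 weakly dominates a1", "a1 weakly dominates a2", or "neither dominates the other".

a2's payoffs vs a1's, by General Rowe's action — A: 1=1, B: 10<12, C: 4<5.
a1 is at least as good everywhere and strictly better somewhere (tied at A), so a1 weakly dominates a2.

a1 weakly dominates a2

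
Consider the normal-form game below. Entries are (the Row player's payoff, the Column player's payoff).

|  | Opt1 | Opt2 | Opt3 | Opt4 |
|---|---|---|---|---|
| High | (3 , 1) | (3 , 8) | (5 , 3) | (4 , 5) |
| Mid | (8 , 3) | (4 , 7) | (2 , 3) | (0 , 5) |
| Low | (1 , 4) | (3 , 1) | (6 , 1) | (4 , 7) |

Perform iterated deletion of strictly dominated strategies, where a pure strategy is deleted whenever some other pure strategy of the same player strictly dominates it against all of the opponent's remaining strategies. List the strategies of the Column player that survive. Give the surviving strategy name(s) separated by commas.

Opt2, Opt4

The Column player's strategy Opt1 is strictly dominated by Opt4 (High: 5>1, Mid: 5>3, Low: 7>4) and is removed.
Column Opt3 is eliminated: Opt4 beats it against every remaining row (High: 5>3, Mid: 5>3, Low: 7>1).
Among the remaining strategies, none is strictly dominated by another pure strategy of the same player, so the elimination stops.
Surviving strategies — the Row player: {High, Mid, Low}; the Column player: {Opt2, Opt4}.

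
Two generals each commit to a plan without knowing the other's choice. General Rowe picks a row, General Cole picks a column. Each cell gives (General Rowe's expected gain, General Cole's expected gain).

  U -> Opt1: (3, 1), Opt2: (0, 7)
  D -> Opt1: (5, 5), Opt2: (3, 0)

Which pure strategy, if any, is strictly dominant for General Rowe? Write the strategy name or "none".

D

D vs U: Opt1: 5>3, Opt2: 3>0.
D strictly beats every other strategy against every opponent action, so it is strictly dominant.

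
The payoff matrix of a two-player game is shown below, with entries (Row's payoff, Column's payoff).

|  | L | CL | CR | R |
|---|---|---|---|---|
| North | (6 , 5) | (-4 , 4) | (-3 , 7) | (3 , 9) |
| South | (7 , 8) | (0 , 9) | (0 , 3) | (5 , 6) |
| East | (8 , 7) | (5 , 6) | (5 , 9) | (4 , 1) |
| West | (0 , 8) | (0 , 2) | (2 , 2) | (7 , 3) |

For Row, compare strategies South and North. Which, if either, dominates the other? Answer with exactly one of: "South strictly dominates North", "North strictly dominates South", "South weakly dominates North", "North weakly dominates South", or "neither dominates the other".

South strictly dominates North

Compare South to North across each opponent action: L: 7>6, CL: 0>-4, CR: 0>-3, R: 5>3.
South gives a strictly higher payoff against each opponent action, so South strictly dominates North.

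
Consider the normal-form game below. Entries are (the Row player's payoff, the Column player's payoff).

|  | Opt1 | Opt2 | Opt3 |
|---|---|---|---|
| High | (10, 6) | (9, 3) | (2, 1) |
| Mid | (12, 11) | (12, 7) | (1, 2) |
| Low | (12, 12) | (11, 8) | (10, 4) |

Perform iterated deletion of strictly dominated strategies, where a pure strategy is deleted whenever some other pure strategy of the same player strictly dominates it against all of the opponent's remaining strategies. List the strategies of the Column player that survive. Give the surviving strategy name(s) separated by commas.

For the Row player, Low strictly dominates High on the remaining columns (Opt1: 12>10, Opt2: 11>9, Opt3: 10>2); eliminate High.
Column Opt2 is eliminated: Opt1 beats it against every remaining row (Mid: 11>7, Low: 12>8).
Column Opt3 is eliminated: Opt1 beats it against every remaining row (Mid: 11>2, Low: 12>4).
Among the remaining strategies, none is strictly dominated by another pure strategy of the same player, so the elimination stops.
Surviving strategies — the Row player: {Mid, Low}; the Column player: {Opt1}.

Opt1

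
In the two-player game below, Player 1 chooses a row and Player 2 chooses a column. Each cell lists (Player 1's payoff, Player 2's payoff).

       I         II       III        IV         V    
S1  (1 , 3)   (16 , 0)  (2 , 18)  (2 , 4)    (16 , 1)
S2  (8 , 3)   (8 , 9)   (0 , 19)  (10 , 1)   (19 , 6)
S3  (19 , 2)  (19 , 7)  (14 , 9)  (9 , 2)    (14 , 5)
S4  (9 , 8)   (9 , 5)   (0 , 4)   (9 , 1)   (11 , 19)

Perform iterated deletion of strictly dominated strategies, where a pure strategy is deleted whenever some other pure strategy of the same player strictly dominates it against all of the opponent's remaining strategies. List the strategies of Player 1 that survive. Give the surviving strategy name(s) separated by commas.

S3

Column IV is eliminated: III beats it against every remaining row (S1: 18>4, S2: 19>1, S3: 9>2, S4: 4>1).
Player 1's strategy S4 is strictly dominated by S3 (I: 19>9, II: 19>9, III: 14>0, V: 14>11) and is removed.
Player 2's strategy I is strictly dominated by III (S1: 18>3, S2: 19>3, S3: 9>2) and is removed.
For Player 2, III strictly dominates II on the remaining rows (S1: 18>0, S2: 19>9, S3: 9>7); eliminate II.
For Player 2, III strictly dominates V on the remaining rows (S1: 18>1, S2: 19>6, S3: 9>5); eliminate V.
For Player 1, S3 strictly dominates S1 on the remaining columns (III: 14>2); eliminate S1.
Player 1's strategy S2 is strictly dominated by S3 (III: 14>0) and is removed.
Among the remaining strategies, none is strictly dominated by another pure strategy of the same player, so the elimination stops.
Surviving strategies — Player 1: {S3}; Player 2: {III}.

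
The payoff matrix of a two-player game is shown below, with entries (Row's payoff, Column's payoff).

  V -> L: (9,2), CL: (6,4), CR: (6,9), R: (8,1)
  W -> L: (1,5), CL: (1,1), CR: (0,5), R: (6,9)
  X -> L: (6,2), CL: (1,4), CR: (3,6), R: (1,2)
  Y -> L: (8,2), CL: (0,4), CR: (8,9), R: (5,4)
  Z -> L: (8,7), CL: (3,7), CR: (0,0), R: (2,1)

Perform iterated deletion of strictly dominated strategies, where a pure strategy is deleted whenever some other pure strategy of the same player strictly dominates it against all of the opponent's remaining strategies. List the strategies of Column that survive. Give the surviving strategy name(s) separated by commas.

Row's strategy W is strictly dominated by V (L: 9>1, CL: 6>1, CR: 6>0, R: 8>6) and is removed.
For Row, V strictly dominates X on the remaining columns (L: 9>6, CL: 6>1, CR: 6>3, R: 8>1); eliminate X.
Row's strategy Z is strictly dominated by V (L: 9>8, CL: 6>3, CR: 6>0, R: 8>2) and is removed.
For Column, CL strictly dominates L on the remaining rows (V: 4>2, Y: 4>2); eliminate L.
For Column, CR strictly dominates CL on the remaining rows (V: 9>4, Y: 9>4); eliminate CL.
Column R is eliminated: CR beats it against every remaining row (V: 9>1, Y: 9>4).
Row V is eliminated: Y beats it against every remaining column (CR: 8>6).
Among the remaining strategies, none is strictly dominated by another pure strategy of the same player, so the elimination stops.
Surviving strategies — Row: {Y}; Column: {CR}.

CR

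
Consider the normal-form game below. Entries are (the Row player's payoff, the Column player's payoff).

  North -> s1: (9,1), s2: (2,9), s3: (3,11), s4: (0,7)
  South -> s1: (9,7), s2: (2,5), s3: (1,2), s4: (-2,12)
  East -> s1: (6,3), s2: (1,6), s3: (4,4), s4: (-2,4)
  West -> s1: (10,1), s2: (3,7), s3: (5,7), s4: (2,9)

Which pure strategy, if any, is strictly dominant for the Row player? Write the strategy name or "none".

West

West vs North: s1: 10>9, s2: 3>2, s3: 5>3, s4: 2>0.
West vs South: s1: 10>9, s2: 3>2, s3: 5>1, s4: 2>-2.
West vs East: s1: 10>6, s2: 3>1, s3: 5>4, s4: 2>-2.
West strictly beats every other strategy against every opponent action, so it is strictly dominant.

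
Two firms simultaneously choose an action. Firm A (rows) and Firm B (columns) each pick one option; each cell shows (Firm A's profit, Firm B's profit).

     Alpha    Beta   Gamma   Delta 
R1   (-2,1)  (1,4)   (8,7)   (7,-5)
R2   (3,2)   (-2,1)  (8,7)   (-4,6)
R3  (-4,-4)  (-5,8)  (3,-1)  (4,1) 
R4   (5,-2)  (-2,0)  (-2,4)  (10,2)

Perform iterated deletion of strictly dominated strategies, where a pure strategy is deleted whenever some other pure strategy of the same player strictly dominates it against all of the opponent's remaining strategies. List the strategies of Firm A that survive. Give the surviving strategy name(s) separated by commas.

Firm A's strategy R3 is strictly dominated by R1 (Alpha: -2>-4, Beta: 1>-5, Gamma: 8>3, Delta: 7>4) and is removed.
Column Alpha is eliminated: Gamma beats it against every remaining row (R1: 7>1, R2: 7>2, R4: 4>-2).
Firm B's strategy Beta is strictly dominated by Gamma (R1: 7>4, R2: 7>1, R4: 4>0) and is removed.
Column Delta is eliminated: Gamma beats it against every remaining row (R1: 7>-5, R2: 7>6, R4: 4>2).
Row R4 is eliminated: R1 beats it against every remaining column (Gamma: 8>-2).
Among the remaining strategies, none is strictly dominated by another pure strategy of the same player, so the elimination stops.
Surviving strategies — Firm A: {R1, R2}; Firm B: {Gamma}.

R1, R2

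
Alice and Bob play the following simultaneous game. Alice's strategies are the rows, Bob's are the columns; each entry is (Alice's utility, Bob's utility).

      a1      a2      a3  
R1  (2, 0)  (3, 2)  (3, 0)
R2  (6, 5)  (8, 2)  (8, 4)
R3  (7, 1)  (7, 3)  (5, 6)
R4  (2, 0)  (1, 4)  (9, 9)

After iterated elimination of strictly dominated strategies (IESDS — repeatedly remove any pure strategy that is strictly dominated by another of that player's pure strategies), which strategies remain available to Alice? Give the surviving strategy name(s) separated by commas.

Alice's strategy R1 is strictly dominated by R2 (a1: 6>2, a2: 8>3, a3: 8>3) and is removed.
Column a2 is eliminated: a3 beats it against every remaining row (R2: 4>2, R3: 6>3, R4: 9>4).
Among the remaining strategies, none is strictly dominated by another pure strategy of the same player, so the elimination stops.
Surviving strategies — Alice: {R2, R3, R4}; Bob: {a1, a3}.

R2, R3, R4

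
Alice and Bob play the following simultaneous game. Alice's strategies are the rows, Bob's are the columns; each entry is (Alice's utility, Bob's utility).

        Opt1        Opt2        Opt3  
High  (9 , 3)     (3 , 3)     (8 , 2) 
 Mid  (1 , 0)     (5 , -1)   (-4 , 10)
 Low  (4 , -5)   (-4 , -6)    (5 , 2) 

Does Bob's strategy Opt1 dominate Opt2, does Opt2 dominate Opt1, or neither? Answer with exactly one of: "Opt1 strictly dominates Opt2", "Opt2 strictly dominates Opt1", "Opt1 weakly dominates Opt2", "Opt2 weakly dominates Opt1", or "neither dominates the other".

Opt1's payoffs vs Opt2's, by Alice's action — High: 3=3, Mid: 0>-1, Low: -5>-6.
Opt1 is at least as good everywhere and strictly better somewhere (tied only at High), so Opt1 weakly but not strictly dominates Opt2.

Opt1 weakly dominates Opt2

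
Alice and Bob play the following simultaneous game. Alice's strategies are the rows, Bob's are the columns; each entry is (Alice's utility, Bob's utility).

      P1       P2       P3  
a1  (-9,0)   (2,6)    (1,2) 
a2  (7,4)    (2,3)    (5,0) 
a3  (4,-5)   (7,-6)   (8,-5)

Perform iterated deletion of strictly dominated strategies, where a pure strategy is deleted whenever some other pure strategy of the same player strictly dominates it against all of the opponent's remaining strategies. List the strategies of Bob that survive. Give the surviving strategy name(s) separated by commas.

P1, P3

Row a1 is eliminated: a3 beats it against every remaining column (P1: 4>-9, P2: 7>2, P3: 8>1).
Column P2 is eliminated: P1 beats it against every remaining row (a2: 4>3, a3: -5>-6).
Among the remaining strategies, none is strictly dominated by another pure strategy of the same player, so the elimination stops.
Surviving strategies — Alice: {a2, a3}; Bob: {P1, P3}.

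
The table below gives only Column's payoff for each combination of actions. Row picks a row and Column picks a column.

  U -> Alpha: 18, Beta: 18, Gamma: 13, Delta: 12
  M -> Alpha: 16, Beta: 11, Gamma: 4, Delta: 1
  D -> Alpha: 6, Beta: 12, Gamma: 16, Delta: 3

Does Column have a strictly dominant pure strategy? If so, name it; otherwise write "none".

none

Alpha fails to dominate Beta at U (18=18).
Beta fails to dominate Alpha at U (18=18).
Gamma fails to dominate Alpha at U (13<18).
Delta fails to dominate Alpha at U (12<18).
No single strategy dominates all the others.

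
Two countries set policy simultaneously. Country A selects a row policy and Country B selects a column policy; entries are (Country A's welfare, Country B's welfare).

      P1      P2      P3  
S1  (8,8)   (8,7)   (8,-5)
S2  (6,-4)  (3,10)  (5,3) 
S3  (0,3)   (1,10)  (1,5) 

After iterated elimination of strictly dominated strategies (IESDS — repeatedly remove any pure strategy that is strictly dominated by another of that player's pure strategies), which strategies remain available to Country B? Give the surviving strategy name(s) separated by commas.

P1

Row S2 is eliminated: S1 beats it against every remaining column (P1: 8>6, P2: 8>3, P3: 8>5).
Country A's strategy S3 is strictly dominated by S1 (P1: 8>0, P2: 8>1, P3: 8>1) and is removed.
Column P2 is eliminated: P1 beats it against every remaining row (S1: 8>7).
For Country B, P1 strictly dominates P3 on the remaining rows (S1: 8>-5); eliminate P3.
Among the remaining strategies, none is strictly dominated by another pure strategy of the same player, so the elimination stops.
Surviving strategies — Country A: {S1}; Country B: {P1}.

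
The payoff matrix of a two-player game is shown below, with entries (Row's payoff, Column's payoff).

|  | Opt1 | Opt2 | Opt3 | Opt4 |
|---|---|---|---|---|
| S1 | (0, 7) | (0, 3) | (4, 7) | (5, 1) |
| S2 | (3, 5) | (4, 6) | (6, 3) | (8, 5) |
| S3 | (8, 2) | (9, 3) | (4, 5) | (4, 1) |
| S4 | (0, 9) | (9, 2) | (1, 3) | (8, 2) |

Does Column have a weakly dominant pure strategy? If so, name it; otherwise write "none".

none

Opt1 fails to dominate Opt2 at S2 (5<6).
Opt2 fails to dominate Opt1 at S1 (3<7).
Opt3 fails to dominate Opt1 at S2 (3<5).
Opt4 fails to dominate Opt1 at S1 (1<7).
No single strategy dominates all the others.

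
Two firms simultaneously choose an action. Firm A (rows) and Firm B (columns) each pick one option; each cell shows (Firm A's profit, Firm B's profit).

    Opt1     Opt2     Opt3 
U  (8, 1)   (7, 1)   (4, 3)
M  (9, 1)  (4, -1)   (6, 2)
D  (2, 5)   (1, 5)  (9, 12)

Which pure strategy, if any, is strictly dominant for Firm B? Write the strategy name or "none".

Opt3 vs Opt1: U: 3>1, M: 2>1, D: 12>5.
Opt3 vs Opt2: U: 3>1, M: 2>-1, D: 12>5.
Opt3 strictly beats every other strategy against every opponent action, so it is strictly dominant.

Opt3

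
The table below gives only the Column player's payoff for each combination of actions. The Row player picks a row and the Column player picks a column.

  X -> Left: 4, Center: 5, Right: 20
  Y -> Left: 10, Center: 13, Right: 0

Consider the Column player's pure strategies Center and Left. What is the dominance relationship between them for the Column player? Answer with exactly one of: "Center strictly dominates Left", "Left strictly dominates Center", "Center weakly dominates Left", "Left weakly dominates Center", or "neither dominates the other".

Center's payoffs vs Left's, by the Row player's action — X: 5>4, Y: 13>10.
Center gives a strictly higher payoff against every action of the Row player, so Center strictly dominates Left.

Center strictly dominates Left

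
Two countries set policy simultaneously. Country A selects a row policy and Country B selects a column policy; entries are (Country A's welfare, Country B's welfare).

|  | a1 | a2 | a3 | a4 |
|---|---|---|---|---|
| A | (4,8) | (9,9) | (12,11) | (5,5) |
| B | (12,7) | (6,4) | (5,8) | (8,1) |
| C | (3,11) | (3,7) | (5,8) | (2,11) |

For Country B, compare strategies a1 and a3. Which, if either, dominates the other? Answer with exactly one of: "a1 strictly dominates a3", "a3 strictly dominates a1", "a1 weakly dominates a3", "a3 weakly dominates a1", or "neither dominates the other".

neither dominates the other

a1's payoffs vs a3's, by Country A's action — A: 8<11, B: 7<8, C: 11>8.
a1 does better at C but worse at A, B; neither strategy dominates the other.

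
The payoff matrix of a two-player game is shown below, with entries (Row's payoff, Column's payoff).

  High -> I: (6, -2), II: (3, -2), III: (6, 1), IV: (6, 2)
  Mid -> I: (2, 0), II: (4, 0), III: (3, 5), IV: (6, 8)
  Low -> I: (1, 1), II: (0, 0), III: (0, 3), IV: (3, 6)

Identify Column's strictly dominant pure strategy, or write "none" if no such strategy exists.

IV

IV vs I: High: 2>-2, Mid: 8>0, Low: 6>1.
IV vs II: High: 2>-2, Mid: 8>0, Low: 6>0.
IV vs III: High: 2>1, Mid: 8>5, Low: 6>3.
IV strictly beats every other strategy against every opponent action, so it is strictly dominant.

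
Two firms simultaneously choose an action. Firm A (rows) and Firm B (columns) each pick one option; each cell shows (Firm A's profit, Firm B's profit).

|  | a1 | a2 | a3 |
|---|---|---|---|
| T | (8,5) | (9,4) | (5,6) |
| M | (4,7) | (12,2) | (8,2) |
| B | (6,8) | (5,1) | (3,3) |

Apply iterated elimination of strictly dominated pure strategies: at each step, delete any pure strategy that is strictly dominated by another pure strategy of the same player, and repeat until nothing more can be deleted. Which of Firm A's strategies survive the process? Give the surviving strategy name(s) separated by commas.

T, M

Row B is eliminated: T beats it against every remaining column (a1: 8>6, a2: 9>5, a3: 5>3).
Firm B's strategy a2 is strictly dominated by a1 (T: 5>4, M: 7>2) and is removed.
Among the remaining strategies, none is strictly dominated by another pure strategy of the same player, so the elimination stops.
Surviving strategies — Firm A: {T, M}; Firm B: {a1, a3}.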